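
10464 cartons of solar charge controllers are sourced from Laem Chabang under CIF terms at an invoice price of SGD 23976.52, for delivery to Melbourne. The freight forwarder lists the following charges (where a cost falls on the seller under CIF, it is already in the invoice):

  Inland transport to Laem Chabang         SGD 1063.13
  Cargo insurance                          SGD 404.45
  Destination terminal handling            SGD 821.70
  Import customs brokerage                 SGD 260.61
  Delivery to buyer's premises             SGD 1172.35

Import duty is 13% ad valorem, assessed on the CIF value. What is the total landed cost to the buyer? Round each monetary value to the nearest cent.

CIF: the seller pays costs through ocean freight and marine insurance to the destination port.
Already in the invoice (seller's account under CIF): inland to port, insurance — exclude.
The CIF price already equals the CIF value: 23976.52
Import duty = 23976.52 × 13% = 3116.95
Buyer bears: destination terminal 821.70 + brokerage 260.61 + delivery 1172.35 + duty 3116.95 = 5371.61
Landed cost = invoice 23976.52 + 5371.61 = 29348.13

Total landed cost: SGD 29348.13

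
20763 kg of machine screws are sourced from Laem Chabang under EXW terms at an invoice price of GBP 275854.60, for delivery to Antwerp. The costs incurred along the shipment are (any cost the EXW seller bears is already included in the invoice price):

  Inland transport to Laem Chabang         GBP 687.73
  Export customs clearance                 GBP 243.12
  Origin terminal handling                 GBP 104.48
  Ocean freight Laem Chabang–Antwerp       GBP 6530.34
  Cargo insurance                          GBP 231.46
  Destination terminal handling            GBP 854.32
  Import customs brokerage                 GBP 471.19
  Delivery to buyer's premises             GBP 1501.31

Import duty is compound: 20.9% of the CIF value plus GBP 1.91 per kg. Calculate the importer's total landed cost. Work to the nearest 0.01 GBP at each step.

Total landed cost: GBP 385419.09

EXW: the seller makes goods available at their premises; the buyer bears all onward costs.
CIF value = EXW price + inland to port + export clearance + origin terminal + freight + insurance = 275854.60 + 687.73 + 243.12 + 104.48 + 6530.34 + 231.46 = 283651.73
Ad valorem component: 283651.73 × 20.9% = 59283.21
Specific component: 20763 × 1.91 = 39657.33
Import duty = 59283.21 + 39657.33 = 98940.54
Buyer bears: inland to port 687.73 + export clearance 243.12 + origin terminal 104.48 + freight 6530.34 + insurance 231.46 + destination terminal 854.32 + brokerage 471.19 + delivery 1501.31 + duty 98940.54 = 109564.49
Landed cost = invoice 275854.60 + 109564.49 = 385419.09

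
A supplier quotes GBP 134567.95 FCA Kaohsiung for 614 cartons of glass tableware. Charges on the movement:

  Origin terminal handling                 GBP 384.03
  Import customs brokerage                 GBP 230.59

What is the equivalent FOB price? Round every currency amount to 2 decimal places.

FOB price: GBP 134951.98

Not relevant to the conversion: brokerage — on the buyer under both terms; not part of either seller's price.
From FCA to FOB, the seller additionally bears: origin terminal.
FOB price = 134567.95 + 384.03 = 134951.98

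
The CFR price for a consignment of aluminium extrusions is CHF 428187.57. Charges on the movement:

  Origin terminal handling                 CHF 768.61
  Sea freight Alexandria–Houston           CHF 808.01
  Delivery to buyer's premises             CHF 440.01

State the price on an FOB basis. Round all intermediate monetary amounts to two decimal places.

FOB price: CHF 427379.56

Not relevant to the conversion: origin terminal — on the seller under both CFR and FOB; already in the CFR price and stays in the FOB price. delivery — on the buyer under both terms; not part of either seller's price.
From CFR to FOB, the seller no longer bears: freight.
FOB price = 428187.57 − 808.01 = 427379.56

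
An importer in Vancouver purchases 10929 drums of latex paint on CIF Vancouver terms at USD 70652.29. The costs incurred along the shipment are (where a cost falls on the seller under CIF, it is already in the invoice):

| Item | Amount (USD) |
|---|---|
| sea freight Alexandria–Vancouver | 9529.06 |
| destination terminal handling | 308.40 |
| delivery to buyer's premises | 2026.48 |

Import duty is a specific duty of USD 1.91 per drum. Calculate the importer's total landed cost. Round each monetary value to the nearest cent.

CIF: the seller pays costs through ocean freight and marine insurance to the destination port.
Already in the invoice (seller's account under CIF): freight — exclude.
The CIF price already equals the CIF value: 70652.29
Import duty = 10929 × 1.91 = 20874.39
Buyer bears: destination terminal 308.40 + delivery 2026.48 + duty 20874.39 = 23209.27
Landed cost = invoice 70652.29 + 23209.27 = 93861.56

Total landed cost: USD 93861.56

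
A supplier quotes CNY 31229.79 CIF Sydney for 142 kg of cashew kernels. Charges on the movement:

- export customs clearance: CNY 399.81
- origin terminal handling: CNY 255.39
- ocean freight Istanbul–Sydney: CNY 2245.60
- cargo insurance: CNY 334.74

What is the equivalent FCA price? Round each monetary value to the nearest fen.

Not relevant to the conversion: export clearance — on the seller under both CIF and FCA; already in the CIF price and stays in the FCA price.
From CIF to FCA, the seller no longer bears: origin terminal, freight, insurance.
FCA price = 31229.79 − 255.39 − 2245.60 − 334.74 = 28394.06

FCA price: CNY 28394.06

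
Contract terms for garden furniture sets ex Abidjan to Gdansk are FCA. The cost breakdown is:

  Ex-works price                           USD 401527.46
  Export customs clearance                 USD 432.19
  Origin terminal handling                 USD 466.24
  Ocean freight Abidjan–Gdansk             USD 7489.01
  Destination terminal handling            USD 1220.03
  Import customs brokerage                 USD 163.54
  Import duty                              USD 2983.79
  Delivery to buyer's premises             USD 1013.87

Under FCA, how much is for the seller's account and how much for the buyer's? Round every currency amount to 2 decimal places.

Seller: USD 401959.65; buyer: USD 13336.48

FCA: the seller delivers export-cleared goods to the carrier; the buyer bears costs from that point.
Seller's account: goods 401527.46 + export clearance 432.19 = 401959.65
Buyer's account: origin terminal 466.24 + freight 7489.01 + destination terminal 1220.03 + brokerage 163.54 + duty 2983.79 + delivery 1013.87 = 13336.48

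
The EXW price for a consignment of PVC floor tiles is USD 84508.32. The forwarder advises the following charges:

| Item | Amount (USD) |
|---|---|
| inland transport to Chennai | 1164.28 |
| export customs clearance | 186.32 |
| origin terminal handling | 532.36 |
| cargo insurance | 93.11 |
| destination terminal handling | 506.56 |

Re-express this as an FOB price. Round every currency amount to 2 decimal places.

Not relevant to the conversion: destination terminal, insurance — on the buyer under both terms; not part of either seller's price.
From EXW to FOB, the seller additionally bears: inland to port, export clearance, origin terminal.
FOB price = 84508.32 + 1164.28 + 186.32 + 532.36 = 86391.28

FOB price: USD 86391.28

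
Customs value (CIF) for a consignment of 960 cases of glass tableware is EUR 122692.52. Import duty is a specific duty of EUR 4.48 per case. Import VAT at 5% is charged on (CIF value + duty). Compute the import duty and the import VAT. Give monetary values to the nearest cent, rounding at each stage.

Import duty = 960 × 4.48 = 4300.80
VAT base = CIF + duty = 122692.52 + 4300.80 = 126993.32
Import VAT = 126993.32 × 5% = 6349.67

Import duty: EUR 4300.80; import VAT: EUR 6349.67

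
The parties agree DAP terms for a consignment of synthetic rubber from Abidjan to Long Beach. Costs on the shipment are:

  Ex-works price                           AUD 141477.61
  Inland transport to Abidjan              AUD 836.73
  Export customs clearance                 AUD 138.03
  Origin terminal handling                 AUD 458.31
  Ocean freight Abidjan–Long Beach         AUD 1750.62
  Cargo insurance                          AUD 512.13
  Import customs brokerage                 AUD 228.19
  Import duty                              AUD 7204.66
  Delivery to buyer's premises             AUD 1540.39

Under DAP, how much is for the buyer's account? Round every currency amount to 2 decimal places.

Buyer's account: AUD 7432.85

DAP: the seller bears all costs to the named destination except import duty and clearance.
Seller's account: goods 141477.61 + inland to port 836.73 + export clearance 138.03 + origin terminal 458.31 + freight 1750.62 + insurance 512.13 + delivery 1540.39 = 146713.82
Buyer's account: brokerage 228.19 + duty 7204.66 = 7432.85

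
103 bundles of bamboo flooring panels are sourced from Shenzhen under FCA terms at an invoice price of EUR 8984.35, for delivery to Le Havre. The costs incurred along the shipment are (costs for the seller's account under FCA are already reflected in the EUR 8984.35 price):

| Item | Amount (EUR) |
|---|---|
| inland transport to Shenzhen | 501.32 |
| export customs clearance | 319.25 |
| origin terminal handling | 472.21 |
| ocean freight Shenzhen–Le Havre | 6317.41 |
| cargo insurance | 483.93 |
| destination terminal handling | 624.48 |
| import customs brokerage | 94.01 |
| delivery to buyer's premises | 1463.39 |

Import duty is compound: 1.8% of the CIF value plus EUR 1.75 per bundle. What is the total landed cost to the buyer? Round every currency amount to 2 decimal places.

Total landed cost: EUR 18912.67

FCA: the seller delivers export-cleared goods to the carrier; the buyer bears costs from that point.
Already in the invoice (seller's account under FCA): inland to port, export clearance — exclude.
CIF value = FCA price + origin terminal + freight + insurance = 8984.35 + 472.21 + 6317.41 + 483.93 = 16257.90
Ad valorem component: 16257.90 × 1.8% = 292.64
Specific component: 103 × 1.75 = 180.25
Import duty = 292.64 + 180.25 = 472.89
Buyer bears: origin terminal 472.21 + freight 6317.41 + insurance 483.93 + destination terminal 624.48 + brokerage 94.01 + delivery 1463.39 + duty 472.89 = 9928.32
Landed cost = invoice 8984.35 + 9928.32 = 18912.67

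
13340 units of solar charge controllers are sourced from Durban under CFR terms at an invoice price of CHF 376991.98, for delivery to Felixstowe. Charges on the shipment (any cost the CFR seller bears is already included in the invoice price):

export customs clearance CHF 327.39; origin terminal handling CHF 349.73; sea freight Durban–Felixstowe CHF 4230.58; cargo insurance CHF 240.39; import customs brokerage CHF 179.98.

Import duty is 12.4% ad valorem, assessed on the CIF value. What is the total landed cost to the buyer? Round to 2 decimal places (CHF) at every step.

CFR: the seller pays costs through ocean freight to the destination port, but not insurance.
Already in the invoice (seller's account under CFR): export clearance, origin terminal, freight — exclude.
CIF value = CFR price + insurance = 376991.98 + 240.39 = 377232.37
Import duty = 377232.37 × 12.4% = 46776.81
Buyer bears: insurance 240.39 + brokerage 179.98 + duty 46776.81 = 47197.18
Landed cost = invoice 376991.98 + 47197.18 = 424189.16

Total landed cost: CHF 424189.16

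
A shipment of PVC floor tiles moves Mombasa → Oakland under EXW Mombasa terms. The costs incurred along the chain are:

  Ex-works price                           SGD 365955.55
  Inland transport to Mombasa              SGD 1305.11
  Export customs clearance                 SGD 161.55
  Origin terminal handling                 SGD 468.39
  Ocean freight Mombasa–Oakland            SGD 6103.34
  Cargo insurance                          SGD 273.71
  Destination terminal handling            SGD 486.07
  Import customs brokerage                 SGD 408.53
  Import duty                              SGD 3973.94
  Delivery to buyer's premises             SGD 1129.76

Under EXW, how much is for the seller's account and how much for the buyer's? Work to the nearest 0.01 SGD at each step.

Seller: SGD 365955.55; buyer: SGD 14310.40

EXW: the seller makes goods available at their premises; the buyer bears all onward costs.
Seller's account: goods 365955.55 = 365955.55
Buyer's account: inland to port 1305.11 + export clearance 161.55 + origin terminal 468.39 + freight 6103.34 + insurance 273.71 + destination terminal 486.07 + brokerage 408.53 + duty 3973.94 + delivery 1129.76 = 14310.40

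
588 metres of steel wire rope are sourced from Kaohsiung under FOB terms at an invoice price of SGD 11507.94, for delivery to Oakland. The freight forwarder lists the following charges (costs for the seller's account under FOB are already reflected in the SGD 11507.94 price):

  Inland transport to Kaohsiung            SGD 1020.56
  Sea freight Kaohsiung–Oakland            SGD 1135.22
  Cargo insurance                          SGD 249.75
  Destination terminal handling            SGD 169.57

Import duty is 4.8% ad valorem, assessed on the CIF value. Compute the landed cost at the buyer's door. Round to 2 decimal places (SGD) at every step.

Total landed cost: SGD 13681.34

FOB: the seller bears costs until goods are on board at the origin port; the buyer bears freight, insurance and all costs thereafter.
Already in the invoice (seller's account under FOB): inland to port — exclude.
CIF value = FOB price + freight + insurance = 11507.94 + 1135.22 + 249.75 = 12892.91
Import duty = 12892.91 × 4.8% = 618.86
Buyer bears: freight 1135.22 + insurance 249.75 + destination terminal 169.57 + duty 618.86 = 2173.40
Landed cost = invoice 11507.94 + 2173.40 = 13681.34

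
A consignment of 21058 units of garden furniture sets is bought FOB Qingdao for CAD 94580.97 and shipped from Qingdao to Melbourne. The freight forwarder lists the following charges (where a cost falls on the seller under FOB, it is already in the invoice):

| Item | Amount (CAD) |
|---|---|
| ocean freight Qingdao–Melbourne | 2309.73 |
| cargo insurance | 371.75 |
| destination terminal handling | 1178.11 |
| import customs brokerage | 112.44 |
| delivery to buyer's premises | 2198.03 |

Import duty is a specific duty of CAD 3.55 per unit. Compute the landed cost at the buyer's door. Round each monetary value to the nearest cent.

FOB: the seller bears costs until goods are on board at the origin port; the buyer bears freight, insurance and all costs thereafter.
CIF value = FOB price + freight + insurance = 94580.97 + 2309.73 + 371.75 = 97262.45
Import duty = 21058 × 3.55 = 74755.90
Buyer bears: freight 2309.73 + insurance 371.75 + destination terminal 1178.11 + brokerage 112.44 + delivery 2198.03 + duty 74755.90 = 80925.96
Landed cost = invoice 94580.97 + 80925.96 = 175506.93

Total landed cost: CAD 175506.93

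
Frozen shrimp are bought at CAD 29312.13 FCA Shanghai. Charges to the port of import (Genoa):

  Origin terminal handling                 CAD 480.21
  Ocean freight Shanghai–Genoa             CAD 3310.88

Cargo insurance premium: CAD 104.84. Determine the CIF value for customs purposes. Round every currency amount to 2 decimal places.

CIF = FCA price + pre-shipment costs + freight + insurance
CIF = 29312.13 + 480.21 + 3310.88 + 104.84 = 33208.06

CIF value: CAD 33208.06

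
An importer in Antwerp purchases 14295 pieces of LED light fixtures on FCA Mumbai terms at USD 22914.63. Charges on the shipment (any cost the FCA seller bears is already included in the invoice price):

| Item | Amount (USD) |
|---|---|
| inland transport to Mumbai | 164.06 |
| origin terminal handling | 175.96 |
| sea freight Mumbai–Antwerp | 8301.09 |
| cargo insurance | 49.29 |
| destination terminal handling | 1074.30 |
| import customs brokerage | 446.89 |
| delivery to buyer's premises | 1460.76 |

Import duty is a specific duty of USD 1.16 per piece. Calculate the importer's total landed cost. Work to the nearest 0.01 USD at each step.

FCA: the seller delivers export-cleared goods to the carrier; the buyer bears costs from that point.
Already in the invoice (seller's account under FCA): inland to port — exclude.
CIF value = FCA price + origin terminal + freight + insurance = 22914.63 + 175.96 + 8301.09 + 49.29 = 31440.97
Import duty = 14295 × 1.16 = 16582.20
Buyer bears: origin terminal 175.96 + freight 8301.09 + insurance 49.29 + destination terminal 1074.30 + brokerage 446.89 + delivery 1460.76 + duty 16582.20 = 28090.49
Landed cost = invoice 22914.63 + 28090.49 = 51005.12

Total landed cost: USD 51005.12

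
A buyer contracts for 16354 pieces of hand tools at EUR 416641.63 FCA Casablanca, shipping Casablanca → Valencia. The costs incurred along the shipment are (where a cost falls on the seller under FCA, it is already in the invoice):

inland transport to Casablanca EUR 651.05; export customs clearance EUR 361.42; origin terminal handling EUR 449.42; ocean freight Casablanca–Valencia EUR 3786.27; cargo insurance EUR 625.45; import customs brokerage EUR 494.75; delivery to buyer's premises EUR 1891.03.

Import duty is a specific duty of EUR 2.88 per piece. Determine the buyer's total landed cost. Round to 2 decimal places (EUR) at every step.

Total landed cost: EUR 470988.07

FCA: the seller delivers export-cleared goods to the carrier; the buyer bears costs from that point.
Already in the invoice (seller's account under FCA): inland to port, export clearance — exclude.
CIF value = FCA price + origin terminal + freight + insurance = 416641.63 + 449.42 + 3786.27 + 625.45 = 421502.77
Import duty = 16354 × 2.88 = 47099.52
Buyer bears: origin terminal 449.42 + freight 3786.27 + insurance 625.45 + brokerage 494.75 + delivery 1891.03 + duty 47099.52 = 54346.44
Landed cost = invoice 416641.63 + 54346.44 = 470988.07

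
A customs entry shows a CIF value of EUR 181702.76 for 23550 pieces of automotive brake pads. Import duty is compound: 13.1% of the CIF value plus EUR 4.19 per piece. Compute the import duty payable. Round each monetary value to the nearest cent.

Ad valorem component: 181702.76 × 13.1% = 23803.06
Specific component: 23550 × 4.19 = 98674.50
Import duty = 23803.06 + 98674.50 = 122477.56

Import duty: EUR 122477.56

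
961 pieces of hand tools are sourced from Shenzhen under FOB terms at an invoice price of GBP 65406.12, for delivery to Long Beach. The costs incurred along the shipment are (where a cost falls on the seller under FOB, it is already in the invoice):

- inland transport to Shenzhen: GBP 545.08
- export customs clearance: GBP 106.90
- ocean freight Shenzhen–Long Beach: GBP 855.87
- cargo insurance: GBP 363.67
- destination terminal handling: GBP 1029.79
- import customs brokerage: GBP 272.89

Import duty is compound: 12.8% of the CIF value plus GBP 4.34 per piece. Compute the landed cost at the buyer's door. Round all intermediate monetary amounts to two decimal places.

FOB: the seller bears costs until goods are on board at the origin port; the buyer bears freight, insurance and all costs thereafter.
Already in the invoice (seller's account under FOB): inland to port, export clearance — exclude.
CIF value = FOB price + freight + insurance = 65406.12 + 855.87 + 363.67 = 66625.66
Ad valorem component: 66625.66 × 12.8% = 8528.08
Specific component: 961 × 4.34 = 4170.74
Import duty = 8528.08 + 4170.74 = 12698.82
Buyer bears: freight 855.87 + insurance 363.67 + destination terminal 1029.79 + brokerage 272.89 + duty 12698.82 = 15221.04
Landed cost = invoice 65406.12 + 15221.04 = 80627.16

Total landed cost: GBP 80627.16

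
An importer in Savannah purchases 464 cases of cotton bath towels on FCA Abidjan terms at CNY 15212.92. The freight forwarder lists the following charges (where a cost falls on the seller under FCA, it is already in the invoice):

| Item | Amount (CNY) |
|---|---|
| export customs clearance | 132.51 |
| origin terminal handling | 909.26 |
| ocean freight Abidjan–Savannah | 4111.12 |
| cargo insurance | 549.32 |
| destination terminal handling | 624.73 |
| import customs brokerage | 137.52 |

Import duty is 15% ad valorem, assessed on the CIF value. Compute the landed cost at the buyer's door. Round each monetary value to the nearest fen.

FCA: the seller delivers export-cleared goods to the carrier; the buyer bears costs from that point.
Already in the invoice (seller's account under FCA): export clearance — exclude.
CIF value = FCA price + origin terminal + freight + insurance = 15212.92 + 909.26 + 4111.12 + 549.32 = 20782.62
Import duty = 20782.62 × 15% = 3117.39
Buyer bears: origin terminal 909.26 + freight 4111.12 + insurance 549.32 + destination terminal 624.73 + brokerage 137.52 + duty 3117.39 = 9449.34
Landed cost = invoice 15212.92 + 9449.34 = 24662.26

Total landed cost: CNY 24662.26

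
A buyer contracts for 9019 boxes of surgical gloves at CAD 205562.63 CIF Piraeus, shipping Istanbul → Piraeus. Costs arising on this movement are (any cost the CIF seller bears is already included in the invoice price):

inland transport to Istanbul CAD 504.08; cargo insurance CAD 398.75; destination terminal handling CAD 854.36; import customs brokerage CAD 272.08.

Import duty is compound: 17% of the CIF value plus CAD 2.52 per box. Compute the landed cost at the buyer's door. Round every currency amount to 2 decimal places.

CIF: the seller pays costs through ocean freight and marine insurance to the destination port.
Already in the invoice (seller's account under CIF): inland to port, insurance — exclude.
The CIF price already equals the CIF value: 205562.63
Ad valorem component: 205562.63 × 17% = 34945.65
Specific component: 9019 × 2.52 = 22727.88
Import duty = 34945.65 + 22727.88 = 57673.53
Buyer bears: destination terminal 854.36 + brokerage 272.08 + duty 57673.53 = 58799.97
Landed cost = invoice 205562.63 + 58799.97 = 264362.60

Total landed cost: CAD 264362.60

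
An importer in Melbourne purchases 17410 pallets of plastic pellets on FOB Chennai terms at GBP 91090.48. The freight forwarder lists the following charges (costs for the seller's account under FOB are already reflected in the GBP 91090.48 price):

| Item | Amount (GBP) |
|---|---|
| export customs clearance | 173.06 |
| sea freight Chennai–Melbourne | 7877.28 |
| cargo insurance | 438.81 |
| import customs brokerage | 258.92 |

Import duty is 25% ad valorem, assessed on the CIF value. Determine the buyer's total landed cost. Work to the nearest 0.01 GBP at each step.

FOB: the seller bears costs until goods are on board at the origin port; the buyer bears freight, insurance and all costs thereafter.
Already in the invoice (seller's account under FOB): export clearance — exclude.
CIF value = FOB price + freight + insurance = 91090.48 + 7877.28 + 438.81 = 99406.57
Import duty = 99406.57 × 25% = 24851.64
Buyer bears: freight 7877.28 + insurance 438.81 + brokerage 258.92 + duty 24851.64 = 33426.65
Landed cost = invoice 91090.48 + 33426.65 = 124517.13

Total landed cost: GBP 124517.13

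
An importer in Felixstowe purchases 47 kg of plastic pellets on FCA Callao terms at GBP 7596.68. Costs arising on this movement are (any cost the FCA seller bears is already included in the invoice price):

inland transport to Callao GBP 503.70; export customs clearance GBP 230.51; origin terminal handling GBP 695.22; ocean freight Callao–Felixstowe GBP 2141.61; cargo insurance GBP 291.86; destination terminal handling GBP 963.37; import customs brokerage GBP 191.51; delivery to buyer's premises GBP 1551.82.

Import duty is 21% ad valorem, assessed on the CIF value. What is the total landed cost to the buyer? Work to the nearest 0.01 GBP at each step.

FCA: the seller delivers export-cleared goods to the carrier; the buyer bears costs from that point.
Already in the invoice (seller's account under FCA): inland to port, export clearance — exclude.
CIF value = FCA price + origin terminal + freight + insurance = 7596.68 + 695.22 + 2141.61 + 291.86 = 10725.37
Import duty = 10725.37 × 21% = 2252.33
Buyer bears: origin terminal 695.22 + freight 2141.61 + insurance 291.86 + destination terminal 963.37 + brokerage 191.51 + delivery 1551.82 + duty 2252.33 = 8087.72
Landed cost = invoice 7596.68 + 8087.72 = 15684.40

Total landed cost: GBP 15684.40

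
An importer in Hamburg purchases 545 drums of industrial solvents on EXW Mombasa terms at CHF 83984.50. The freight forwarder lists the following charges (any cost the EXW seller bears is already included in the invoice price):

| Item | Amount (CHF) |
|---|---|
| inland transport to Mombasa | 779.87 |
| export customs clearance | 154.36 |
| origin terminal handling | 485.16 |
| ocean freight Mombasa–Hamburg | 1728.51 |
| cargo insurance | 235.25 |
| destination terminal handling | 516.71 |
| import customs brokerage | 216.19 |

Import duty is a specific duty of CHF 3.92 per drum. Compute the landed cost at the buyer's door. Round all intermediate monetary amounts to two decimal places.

EXW: the seller makes goods available at their premises; the buyer bears all onward costs.
CIF value = EXW price + inland to port + export clearance + origin terminal + freight + insurance = 83984.50 + 779.87 + 154.36 + 485.16 + 1728.51 + 235.25 = 87367.65
Import duty = 545 × 3.92 = 2136.40
Buyer bears: inland to port 779.87 + export clearance 154.36 + origin terminal 485.16 + freight 1728.51 + insurance 235.25 + destination terminal 516.71 + brokerage 216.19 + duty 2136.40 = 6252.45
Landed cost = invoice 83984.50 + 6252.45 = 90236.95

Total landed cost: CHF 90236.95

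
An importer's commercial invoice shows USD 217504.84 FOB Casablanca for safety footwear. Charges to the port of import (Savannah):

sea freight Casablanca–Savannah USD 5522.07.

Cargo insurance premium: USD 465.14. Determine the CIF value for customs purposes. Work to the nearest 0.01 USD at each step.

CIF value: USD 223492.05

CIF = FOB price + freight + insurance
CIF = 217504.84 + 5522.07 + 465.14 = 223492.05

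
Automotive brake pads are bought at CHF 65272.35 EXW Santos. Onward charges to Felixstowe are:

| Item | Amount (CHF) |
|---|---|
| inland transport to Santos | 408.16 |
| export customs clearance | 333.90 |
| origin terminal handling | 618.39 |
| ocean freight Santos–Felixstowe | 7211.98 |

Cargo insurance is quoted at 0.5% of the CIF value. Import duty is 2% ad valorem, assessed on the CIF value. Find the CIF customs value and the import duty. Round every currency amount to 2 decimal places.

Let C be the CIF value. C = EXW price + pre-shipment costs + freight + 0.5% × C
C − 0.5% × C = 65272.35 + 408.16 + 333.90 + 618.39 + 7211.98
0.995 × C = 73844.78
C = 73844.78 / 0.995 = 74215.86
Insurance premium = 0.5% × 74215.86 = 371.08
Import duty = 74215.86 × 2% = 1484.32

CIF value: CHF 74215.86; import duty: CHF 1484.32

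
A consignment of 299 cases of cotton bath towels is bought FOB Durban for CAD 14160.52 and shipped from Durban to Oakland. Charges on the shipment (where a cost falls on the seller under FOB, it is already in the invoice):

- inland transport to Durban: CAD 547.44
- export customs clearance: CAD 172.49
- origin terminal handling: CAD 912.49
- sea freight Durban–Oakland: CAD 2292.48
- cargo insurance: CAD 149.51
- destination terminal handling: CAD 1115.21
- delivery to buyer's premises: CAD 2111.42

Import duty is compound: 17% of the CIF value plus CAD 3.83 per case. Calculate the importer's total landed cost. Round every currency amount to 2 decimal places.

FOB: the seller bears costs until goods are on board at the origin port; the buyer bears freight, insurance and all costs thereafter.
Already in the invoice (seller's account under FOB): inland to port, export clearance, origin terminal — exclude.
CIF value = FOB price + freight + insurance = 14160.52 + 2292.48 + 149.51 = 16602.51
Ad valorem component: 16602.51 × 17% = 2822.43
Specific component: 299 × 3.83 = 1145.17
Import duty = 2822.43 + 1145.17 = 3967.60
Buyer bears: freight 2292.48 + insurance 149.51 + destination terminal 1115.21 + delivery 2111.42 + duty 3967.60 = 9636.22
Landed cost = invoice 14160.52 + 9636.22 = 23796.74

Total landed cost: CAD 23796.74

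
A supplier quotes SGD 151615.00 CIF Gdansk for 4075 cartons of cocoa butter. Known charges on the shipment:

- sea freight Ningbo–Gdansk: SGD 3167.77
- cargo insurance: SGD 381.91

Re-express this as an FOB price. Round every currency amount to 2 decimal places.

FOB price: SGD 148065.32

From CIF to FOB, the seller no longer bears: freight, insurance.
FOB price = 151615.00 − 3167.77 − 381.91 = 148065.32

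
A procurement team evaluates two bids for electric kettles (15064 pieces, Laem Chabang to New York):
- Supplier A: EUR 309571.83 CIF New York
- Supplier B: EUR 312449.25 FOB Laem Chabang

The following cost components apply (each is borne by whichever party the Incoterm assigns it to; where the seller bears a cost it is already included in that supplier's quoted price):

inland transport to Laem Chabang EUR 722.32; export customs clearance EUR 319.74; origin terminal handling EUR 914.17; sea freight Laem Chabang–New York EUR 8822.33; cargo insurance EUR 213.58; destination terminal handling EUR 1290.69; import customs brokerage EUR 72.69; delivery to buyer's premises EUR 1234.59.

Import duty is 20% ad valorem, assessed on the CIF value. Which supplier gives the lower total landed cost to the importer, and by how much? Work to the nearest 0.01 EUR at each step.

Supplier A (CIF):
The CIF price already equals the CIF value: 309571.83
Import duty = 309571.83 × 20% = 61914.37
Buyer bears (A): 1290.69 + 72.69 + 1234.59 = 2597.97
Landed cost (A) = invoice 309571.83 + 2597.97 + duty 61914.37 = 374084.17
Supplier B (FOB):
CIF value = FOB price + freight + insurance = 312449.25 + 8822.33 + 213.58 = 321485.16
Import duty = 321485.16 × 20% = 64297.03
Buyer bears (B): 8822.33 + 213.58 + 1290.69 + 72.69 + 1234.59 = 11633.88
Landed cost (B) = invoice 312449.25 + 11633.88 + duty 64297.03 = 388380.16
Difference = |374084.17 − 388380.16| = 14295.99

Supplier A is cheaper by EUR 14295.99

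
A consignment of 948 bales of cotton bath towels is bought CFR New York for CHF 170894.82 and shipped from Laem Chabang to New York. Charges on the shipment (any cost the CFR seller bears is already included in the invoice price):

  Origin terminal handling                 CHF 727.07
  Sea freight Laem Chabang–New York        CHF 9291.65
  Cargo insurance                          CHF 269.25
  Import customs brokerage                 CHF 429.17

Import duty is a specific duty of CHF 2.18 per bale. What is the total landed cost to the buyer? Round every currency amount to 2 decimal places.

CFR: the seller pays costs through ocean freight to the destination port, but not insurance.
Already in the invoice (seller's account under CFR): origin terminal, freight — exclude.
CIF value = CFR price + insurance = 170894.82 + 269.25 = 171164.07
Import duty = 948 × 2.18 = 2066.64
Buyer bears: insurance 269.25 + brokerage 429.17 + duty 2066.64 = 2765.06
Landed cost = invoice 170894.82 + 2765.06 = 173659.88

Total landed cost: CHF 173659.88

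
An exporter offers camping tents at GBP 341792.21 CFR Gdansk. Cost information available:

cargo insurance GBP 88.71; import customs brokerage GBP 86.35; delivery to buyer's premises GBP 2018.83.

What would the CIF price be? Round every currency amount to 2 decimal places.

CIF price: GBP 341880.92

Not relevant to the conversion: brokerage, delivery — on the buyer under both terms; not part of either seller's price.
From CFR to CIF, the seller additionally bears: insurance.
CIF price = 341792.21 + 88.71 = 341880.92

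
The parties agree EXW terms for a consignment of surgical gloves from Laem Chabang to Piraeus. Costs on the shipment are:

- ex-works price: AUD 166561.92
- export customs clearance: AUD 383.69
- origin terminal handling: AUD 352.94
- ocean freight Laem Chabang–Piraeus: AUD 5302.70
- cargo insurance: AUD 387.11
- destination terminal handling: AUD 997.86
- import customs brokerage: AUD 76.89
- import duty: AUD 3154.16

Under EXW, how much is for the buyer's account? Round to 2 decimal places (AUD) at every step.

Buyer's account: AUD 10655.35

EXW: the seller makes goods available at their premises; the buyer bears all onward costs.
Seller's account: goods 166561.92 = 166561.92
Buyer's account: export clearance 383.69 + origin terminal 352.94 + freight 5302.70 + insurance 387.11 + destination terminal 997.86 + brokerage 76.89 + duty 3154.16 = 10655.35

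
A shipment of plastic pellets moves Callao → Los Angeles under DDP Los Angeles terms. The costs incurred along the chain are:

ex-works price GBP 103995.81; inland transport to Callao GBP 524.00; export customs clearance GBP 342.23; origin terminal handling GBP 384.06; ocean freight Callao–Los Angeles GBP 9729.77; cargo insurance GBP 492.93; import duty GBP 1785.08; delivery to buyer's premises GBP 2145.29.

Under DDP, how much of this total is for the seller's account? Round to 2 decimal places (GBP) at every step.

Seller's account: GBP 119399.17

DDP: the seller bears all costs including import duty.
Seller's account: goods 103995.81 + inland to port 524.00 + export clearance 342.23 + origin terminal 384.06 + freight 9729.77 + insurance 492.93 + duty 1785.08 + delivery 2145.29 = 119399.17
Buyer's account: 0.00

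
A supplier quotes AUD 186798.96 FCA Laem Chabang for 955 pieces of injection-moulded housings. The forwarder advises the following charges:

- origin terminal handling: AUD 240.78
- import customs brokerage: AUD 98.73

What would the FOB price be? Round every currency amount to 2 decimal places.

FOB price: AUD 187039.74

Not relevant to the conversion: brokerage — on the buyer under both terms; not part of either seller's price.
From FCA to FOB, the seller additionally bears: origin terminal.
FOB price = 186798.96 + 240.78 = 187039.74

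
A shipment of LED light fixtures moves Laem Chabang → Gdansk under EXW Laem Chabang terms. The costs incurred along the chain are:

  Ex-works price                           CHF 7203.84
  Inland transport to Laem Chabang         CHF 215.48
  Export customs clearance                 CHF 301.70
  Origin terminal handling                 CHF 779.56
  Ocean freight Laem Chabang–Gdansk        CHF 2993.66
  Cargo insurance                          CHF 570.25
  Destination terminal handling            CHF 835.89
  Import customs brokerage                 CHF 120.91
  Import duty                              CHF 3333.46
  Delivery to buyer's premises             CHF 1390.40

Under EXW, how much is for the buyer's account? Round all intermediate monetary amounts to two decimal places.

Buyer's account: CHF 10541.31

EXW: the seller makes goods available at their premises; the buyer bears all onward costs.
Seller's account: goods 7203.84 = 7203.84
Buyer's account: inland to port 215.48 + export clearance 301.70 + origin terminal 779.56 + freight 2993.66 + insurance 570.25 + destination terminal 835.89 + brokerage 120.91 + duty 3333.46 + delivery 1390.40 = 10541.31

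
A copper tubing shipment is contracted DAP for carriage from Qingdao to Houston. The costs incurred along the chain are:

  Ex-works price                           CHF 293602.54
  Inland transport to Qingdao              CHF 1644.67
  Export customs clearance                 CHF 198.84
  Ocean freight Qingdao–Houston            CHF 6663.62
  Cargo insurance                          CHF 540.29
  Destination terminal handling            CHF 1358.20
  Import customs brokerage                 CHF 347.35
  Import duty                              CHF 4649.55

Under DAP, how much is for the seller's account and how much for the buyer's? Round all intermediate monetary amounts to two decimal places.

DAP: the seller bears all costs to the named destination except import duty and clearance.
Seller's account: goods 293602.54 + inland to port 1644.67 + export clearance 198.84 + freight 6663.62 + insurance 540.29 + destination terminal 1358.20 = 304008.16
Buyer's account: brokerage 347.35 + duty 4649.55 = 4996.90

Seller: CHF 304008.16; buyer: CHF 4996.90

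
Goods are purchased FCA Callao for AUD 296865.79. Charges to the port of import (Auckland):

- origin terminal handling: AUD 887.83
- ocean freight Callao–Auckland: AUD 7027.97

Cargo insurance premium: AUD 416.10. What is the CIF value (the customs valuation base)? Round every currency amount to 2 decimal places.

CIF = FCA price + pre-shipment costs + freight + insurance
CIF = 296865.79 + 887.83 + 7027.97 + 416.10 = 305197.69

CIF value: AUD 305197.69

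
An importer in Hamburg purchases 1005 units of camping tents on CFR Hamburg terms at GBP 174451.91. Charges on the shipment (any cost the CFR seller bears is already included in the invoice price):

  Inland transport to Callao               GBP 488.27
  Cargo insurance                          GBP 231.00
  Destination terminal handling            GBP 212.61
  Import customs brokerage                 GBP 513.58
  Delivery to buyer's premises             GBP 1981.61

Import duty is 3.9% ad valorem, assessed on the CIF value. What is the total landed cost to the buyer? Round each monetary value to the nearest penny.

CFR: the seller pays costs through ocean freight to the destination port, but not insurance.
Already in the invoice (seller's account under CFR): inland to port — exclude.
CIF value = CFR price + insurance = 174451.91 + 231.00 = 174682.91
Import duty = 174682.91 × 3.9% = 6812.63
Buyer bears: insurance 231.00 + destination terminal 212.61 + brokerage 513.58 + delivery 1981.61 + duty 6812.63 = 9751.43
Landed cost = invoice 174451.91 + 9751.43 = 184203.34

Total landed cost: GBP 184203.34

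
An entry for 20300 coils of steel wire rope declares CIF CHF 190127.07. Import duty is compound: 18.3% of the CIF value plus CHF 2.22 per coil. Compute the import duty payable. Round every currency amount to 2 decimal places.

Import duty: CHF 79859.25

Ad valorem component: 190127.07 × 18.3% = 34793.25
Specific component: 20300 × 2.22 = 45066.00
Import duty = 34793.25 + 45066.00 = 79859.25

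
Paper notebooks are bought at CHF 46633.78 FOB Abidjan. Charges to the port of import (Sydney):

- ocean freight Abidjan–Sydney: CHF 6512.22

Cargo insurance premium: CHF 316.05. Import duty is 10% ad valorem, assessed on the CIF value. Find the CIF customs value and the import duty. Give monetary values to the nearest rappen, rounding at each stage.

CIF = FOB price + freight + insurance
CIF = 46633.78 + 6512.22 + 316.05 = 53462.05
Import duty = 53462.05 × 10% = 5346.21

CIF value: CHF 53462.05; import duty: CHF 5346.21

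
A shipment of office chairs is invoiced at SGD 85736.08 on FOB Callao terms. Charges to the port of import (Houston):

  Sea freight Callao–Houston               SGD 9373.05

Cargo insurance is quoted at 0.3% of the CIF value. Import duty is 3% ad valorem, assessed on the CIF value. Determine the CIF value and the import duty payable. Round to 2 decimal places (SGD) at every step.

CIF value: SGD 95395.32; import duty: SGD 2861.86

Let C be the CIF value. C = FOB price + freight + 0.3% × C
C − 0.3% × C = 85736.08 + 9373.05
0.997 × C = 95109.13
C = 95109.13 / 0.997 = 95395.32
Insurance premium = 0.3% × 95395.32 = 286.19
Import duty = 95395.32 × 3% = 2861.86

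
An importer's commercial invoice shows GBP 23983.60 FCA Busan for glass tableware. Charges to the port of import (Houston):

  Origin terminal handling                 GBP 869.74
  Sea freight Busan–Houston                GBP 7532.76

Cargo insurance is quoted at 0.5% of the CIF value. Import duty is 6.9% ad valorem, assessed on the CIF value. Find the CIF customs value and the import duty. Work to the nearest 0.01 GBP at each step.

CIF value: GBP 32548.84; import duty: GBP 2245.87

Let C be the CIF value. C = FCA price + pre-shipment costs + freight + 0.5% × C
C − 0.5% × C = 23983.60 + 869.74 + 7532.76
0.995 × C = 32386.10
C = 32386.10 / 0.995 = 32548.84
Insurance premium = 0.5% × 32548.84 = 162.74
Import duty = 32548.84 × 6.9% = 2245.87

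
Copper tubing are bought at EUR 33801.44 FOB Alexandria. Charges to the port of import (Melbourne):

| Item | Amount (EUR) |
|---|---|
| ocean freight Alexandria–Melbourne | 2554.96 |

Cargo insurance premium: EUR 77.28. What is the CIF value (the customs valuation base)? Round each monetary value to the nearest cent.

CIF value: EUR 36433.68

CIF = FOB price + freight + insurance
CIF = 33801.44 + 2554.96 + 77.28 = 36433.68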